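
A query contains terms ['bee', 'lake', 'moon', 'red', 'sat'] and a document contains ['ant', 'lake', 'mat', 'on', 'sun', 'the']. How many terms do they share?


Query terms: ['bee', 'lake', 'moon', 'red', 'sat']
Document terms: ['ant', 'lake', 'mat', 'on', 'sun', 'the']
Common terms: ['lake']
Overlap count = 1

1


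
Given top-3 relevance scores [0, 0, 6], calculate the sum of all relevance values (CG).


Cumulative Gain = sum of relevance scores
Position 1: rel=0, running sum=0
Position 2: rel=0, running sum=0
Position 3: rel=6, running sum=6
CG = 6

6


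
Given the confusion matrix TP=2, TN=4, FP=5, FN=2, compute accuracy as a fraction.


Accuracy = (TP + TN) / (TP + TN + FP + FN)
TP + TN = 2 + 4 = 6
Total = 2 + 4 + 5 + 2 = 13
Accuracy = 6 / 13 = 6/13

6/13


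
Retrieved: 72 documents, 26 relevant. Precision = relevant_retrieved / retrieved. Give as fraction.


Precision = relevant_retrieved / total_retrieved
= 26 / 72
= 26 / (26 + 46)
= 13/36

13/36


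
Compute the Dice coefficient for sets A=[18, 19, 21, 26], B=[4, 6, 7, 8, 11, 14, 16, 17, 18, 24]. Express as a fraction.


A intersect B = [18]
|A intersect B| = 1
|A| = 4, |B| = 10
Dice = 2*1 / (4+10)
= 2 / 14 = 1/7

1/7


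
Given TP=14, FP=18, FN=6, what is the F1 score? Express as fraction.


F1 = 2 * P * R / (P + R)
P = TP/(TP+FP) = 14/32 = 7/16
R = TP/(TP+FN) = 14/20 = 7/10
2 * P * R = 2 * 7/16 * 7/10 = 49/80
P + R = 7/16 + 7/10 = 91/80
F1 = 49/80 / 91/80 = 7/13

7/13


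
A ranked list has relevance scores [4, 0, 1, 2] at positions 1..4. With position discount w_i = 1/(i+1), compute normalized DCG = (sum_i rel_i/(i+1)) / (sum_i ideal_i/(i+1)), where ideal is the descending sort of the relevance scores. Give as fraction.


Position discount weights w_i = 1/(i+1) for i=1..4:
Weights = [1/2, 1/3, 1/4, 1/5]
Actual relevance: [4, 0, 1, 2]
DCG = 4/2 + 0/3 + 1/4 + 2/5 = 53/20
Ideal relevance (sorted desc): [4, 2, 1, 0]
Ideal DCG = 4/2 + 2/3 + 1/4 + 0/5 = 35/12
nDCG = DCG / ideal_DCG = 53/20 / 35/12 = 159/175

159/175


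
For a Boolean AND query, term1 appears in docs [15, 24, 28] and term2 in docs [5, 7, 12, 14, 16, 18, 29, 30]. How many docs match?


Boolean AND: find intersection of posting lists
term1 docs: [15, 24, 28]
term2 docs: [5, 7, 12, 14, 16, 18, 29, 30]
Intersection: []
|intersection| = 0

0


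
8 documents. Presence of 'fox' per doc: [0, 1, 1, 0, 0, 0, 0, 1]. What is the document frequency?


Checking each document for 'fox':
Doc 1: absent
Doc 2: present
Doc 3: present
Doc 4: absent
Doc 5: absent
Doc 6: absent
Doc 7: absent
Doc 8: present
df = sum of presences = 0 + 1 + 1 + 0 + 0 + 0 + 0 + 1 = 3

3


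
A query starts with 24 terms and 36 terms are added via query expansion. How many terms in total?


Original terms: 24
Expansion terms: 36
Total = 24 + 36 = 60

60


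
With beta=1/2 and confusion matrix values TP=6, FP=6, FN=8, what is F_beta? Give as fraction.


P = TP/(TP+FP) = 6/12 = 1/2
R = TP/(TP+FN) = 6/14 = 3/7
beta^2 = 1/2^2 = 1/4
(1 + beta^2) = 5/4
Numerator = (1+beta^2)*P*R = 15/56
Denominator = beta^2*P + R = 1/8 + 3/7 = 31/56
F_beta = 15/31

15/31


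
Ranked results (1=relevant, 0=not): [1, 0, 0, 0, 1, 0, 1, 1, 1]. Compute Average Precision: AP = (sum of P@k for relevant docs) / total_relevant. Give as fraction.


Computing P@k for each relevant position:
Position 1: relevant, P@1 = 1/1 = 1
Position 2: not relevant
Position 3: not relevant
Position 4: not relevant
Position 5: relevant, P@5 = 2/5 = 2/5
Position 6: not relevant
Position 7: relevant, P@7 = 3/7 = 3/7
Position 8: relevant, P@8 = 4/8 = 1/2
Position 9: relevant, P@9 = 5/9 = 5/9
Sum of P@k = 1 + 2/5 + 3/7 + 1/2 + 5/9 = 1817/630
AP = 1817/630 / 5 = 1817/3150

1817/3150


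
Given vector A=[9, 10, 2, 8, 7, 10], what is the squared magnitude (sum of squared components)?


|A|^2 = sum of squared components
A[0]^2 = 9^2 = 81
A[1]^2 = 10^2 = 100
A[2]^2 = 2^2 = 4
A[3]^2 = 8^2 = 64
A[4]^2 = 7^2 = 49
A[5]^2 = 10^2 = 100
Sum = 81 + 100 + 4 + 64 + 49 + 100 = 398

398


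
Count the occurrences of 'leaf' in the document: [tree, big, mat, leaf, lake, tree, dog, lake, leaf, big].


Document has 10 words
Scanning for 'leaf':
Found at positions: [3, 8]
Count = 2

2


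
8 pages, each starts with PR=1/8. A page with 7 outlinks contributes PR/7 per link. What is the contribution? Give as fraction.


Initial PR = 1/8 = 1/8
Outlinks = 7
Contribution per link = PR / outlinks
= 1/8 / 7
= 1/56

1/56


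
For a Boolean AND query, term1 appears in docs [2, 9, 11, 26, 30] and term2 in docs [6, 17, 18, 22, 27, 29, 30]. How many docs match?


Boolean AND: find intersection of posting lists
term1 docs: [2, 9, 11, 26, 30]
term2 docs: [6, 17, 18, 22, 27, 29, 30]
Intersection: [30]
|intersection| = 1

1


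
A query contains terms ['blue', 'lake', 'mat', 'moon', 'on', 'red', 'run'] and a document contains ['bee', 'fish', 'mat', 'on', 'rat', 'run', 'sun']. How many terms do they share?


Query terms: ['blue', 'lake', 'mat', 'moon', 'on', 'red', 'run']
Document terms: ['bee', 'fish', 'mat', 'on', 'rat', 'run', 'sun']
Common terms: ['mat', 'on', 'run']
Overlap count = 3

3


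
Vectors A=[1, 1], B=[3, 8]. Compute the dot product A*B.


Dot product = sum of element-wise products
A[0]*B[0] = 1*3 = 3
A[1]*B[1] = 1*8 = 8
Sum = 3 + 8 = 11

11


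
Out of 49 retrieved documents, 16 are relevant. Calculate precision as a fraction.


Precision = relevant_retrieved / total_retrieved
= 16 / 49
= 16 / (16 + 33)
= 16/49

16/49


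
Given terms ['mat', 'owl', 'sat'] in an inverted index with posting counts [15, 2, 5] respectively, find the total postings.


Summing posting list sizes:
'mat': 15 postings
'owl': 2 postings
'sat': 5 postings
Total = 15 + 2 + 5 = 22

22


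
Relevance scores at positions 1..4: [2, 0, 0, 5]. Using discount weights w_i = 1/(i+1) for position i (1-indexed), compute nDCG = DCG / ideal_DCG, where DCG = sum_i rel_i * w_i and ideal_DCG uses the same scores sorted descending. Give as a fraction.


Position discount weights w_i = 1/(i+1) for i=1..4:
Weights = [1/2, 1/3, 1/4, 1/5]
Actual relevance: [2, 0, 0, 5]
DCG = 2/2 + 0/3 + 0/4 + 5/5 = 2
Ideal relevance (sorted desc): [5, 2, 0, 0]
Ideal DCG = 5/2 + 2/3 + 0/4 + 0/5 = 19/6
nDCG = DCG / ideal_DCG = 2 / 19/6 = 12/19

12/19


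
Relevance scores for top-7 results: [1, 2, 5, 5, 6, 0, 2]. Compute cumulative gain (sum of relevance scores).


Cumulative Gain = sum of relevance scores
Position 1: rel=1, running sum=1
Position 2: rel=2, running sum=3
Position 3: rel=5, running sum=8
Position 4: rel=5, running sum=13
Position 5: rel=6, running sum=19
Position 6: rel=0, running sum=19
Position 7: rel=2, running sum=21
CG = 21

21


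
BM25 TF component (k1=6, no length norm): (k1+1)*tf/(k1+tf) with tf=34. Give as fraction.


BM25 TF component = (k1+1)*tf / (k1+tf)
k1 = 6, tf = 34
Numerator = (6+1)*34 = 238
Denominator = 6 + 34 = 40
= 238/40 = 119/20

119/20


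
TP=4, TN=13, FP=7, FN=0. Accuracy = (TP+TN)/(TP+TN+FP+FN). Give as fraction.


Accuracy = (TP + TN) / (TP + TN + FP + FN)
TP + TN = 4 + 13 = 17
Total = 4 + 13 + 7 + 0 = 24
Accuracy = 17 / 24 = 17/24

17/24


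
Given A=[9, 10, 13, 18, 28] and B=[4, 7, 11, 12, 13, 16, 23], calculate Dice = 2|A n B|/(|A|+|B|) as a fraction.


A intersect B = [13]
|A intersect B| = 1
|A| = 5, |B| = 7
Dice = 2*1 / (5+7)
= 2 / 12 = 1/6

1/6


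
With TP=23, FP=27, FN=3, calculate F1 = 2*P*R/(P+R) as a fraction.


F1 = 2 * P * R / (P + R)
P = TP/(TP+FP) = 23/50 = 23/50
R = TP/(TP+FN) = 23/26 = 23/26
2 * P * R = 2 * 23/50 * 23/26 = 529/650
P + R = 23/50 + 23/26 = 437/325
F1 = 529/650 / 437/325 = 23/38

23/38


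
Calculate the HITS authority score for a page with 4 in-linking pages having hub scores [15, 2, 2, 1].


Authority = sum of hub scores of in-linkers
In-link 1: hub score = 15
In-link 2: hub score = 2
In-link 3: hub score = 2
In-link 4: hub score = 1
Authority = 15 + 2 + 2 + 1 = 20

20


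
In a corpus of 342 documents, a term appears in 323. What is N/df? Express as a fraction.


IDF ratio = N / df
= 342 / 323
= 18/17

18/17


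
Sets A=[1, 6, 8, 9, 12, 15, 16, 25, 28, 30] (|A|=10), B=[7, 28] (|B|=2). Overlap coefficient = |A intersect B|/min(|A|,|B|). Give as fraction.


A intersect B = [28]
|A intersect B| = 1
min(|A|, |B|) = min(10, 2) = 2
Overlap = 1 / 2 = 1/2

1/2


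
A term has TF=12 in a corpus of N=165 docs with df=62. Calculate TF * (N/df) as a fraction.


TF * (N/df)
= 12 * (165/62)
= 12 * 165/62
= 990/31

990/31


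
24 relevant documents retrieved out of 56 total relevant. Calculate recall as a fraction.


Recall = retrieved_relevant / total_relevant
= 24 / 56
= 24 / (24 + 32)
= 3/7

3/7


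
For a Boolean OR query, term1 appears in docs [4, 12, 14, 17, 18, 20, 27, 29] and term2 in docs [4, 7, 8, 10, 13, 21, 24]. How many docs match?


Boolean OR: find union of posting lists
term1 docs: [4, 12, 14, 17, 18, 20, 27, 29]
term2 docs: [4, 7, 8, 10, 13, 21, 24]
Union: [4, 7, 8, 10, 12, 13, 14, 17, 18, 20, 21, 24, 27, 29]
|union| = 14

14


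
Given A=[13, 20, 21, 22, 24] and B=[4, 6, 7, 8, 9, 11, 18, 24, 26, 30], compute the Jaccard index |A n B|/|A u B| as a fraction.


A intersect B = [24]
|A intersect B| = 1
A union B = [4, 6, 7, 8, 9, 11, 13, 18, 20, 21, 22, 24, 26, 30]
|A union B| = 14
Jaccard = 1/14 = 1/14

1/14


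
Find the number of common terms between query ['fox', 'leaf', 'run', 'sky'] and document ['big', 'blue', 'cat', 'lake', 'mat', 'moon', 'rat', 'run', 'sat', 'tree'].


Query terms: ['fox', 'leaf', 'run', 'sky']
Document terms: ['big', 'blue', 'cat', 'lake', 'mat', 'moon', 'rat', 'run', 'sat', 'tree']
Common terms: ['run']
Overlap count = 1

1


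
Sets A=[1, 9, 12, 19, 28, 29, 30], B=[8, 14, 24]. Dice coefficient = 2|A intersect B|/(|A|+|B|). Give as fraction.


A intersect B = []
|A intersect B| = 0
|A| = 7, |B| = 3
Dice = 2*0 / (7+3)
= 0 / 10 = 0

0


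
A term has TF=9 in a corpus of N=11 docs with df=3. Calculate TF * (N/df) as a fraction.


TF * (N/df)
= 9 * (11/3)
= 9 * 11/3
= 33

33


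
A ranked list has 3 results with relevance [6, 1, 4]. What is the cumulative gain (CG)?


Cumulative Gain = sum of relevance scores
Position 1: rel=6, running sum=6
Position 2: rel=1, running sum=7
Position 3: rel=4, running sum=11
CG = 11

11


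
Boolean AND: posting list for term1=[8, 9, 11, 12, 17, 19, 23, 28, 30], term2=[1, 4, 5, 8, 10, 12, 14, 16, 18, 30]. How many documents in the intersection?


Boolean AND: find intersection of posting lists
term1 docs: [8, 9, 11, 12, 17, 19, 23, 28, 30]
term2 docs: [1, 4, 5, 8, 10, 12, 14, 16, 18, 30]
Intersection: [8, 12, 30]
|intersection| = 3

3


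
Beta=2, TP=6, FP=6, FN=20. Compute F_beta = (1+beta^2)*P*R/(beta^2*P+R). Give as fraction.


P = TP/(TP+FP) = 6/12 = 1/2
R = TP/(TP+FN) = 6/26 = 3/13
beta^2 = 2^2 = 4
(1 + beta^2) = 5
Numerator = (1+beta^2)*P*R = 15/26
Denominator = beta^2*P + R = 2 + 3/13 = 29/13
F_beta = 15/58

15/58


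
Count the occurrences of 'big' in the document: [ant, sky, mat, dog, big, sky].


Document has 6 words
Scanning for 'big':
Found at positions: [4]
Count = 1

1


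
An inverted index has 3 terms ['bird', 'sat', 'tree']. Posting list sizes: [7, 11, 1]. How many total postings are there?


Summing posting list sizes:
'bird': 7 postings
'sat': 11 postings
'tree': 1 postings
Total = 7 + 11 + 1 = 19

19


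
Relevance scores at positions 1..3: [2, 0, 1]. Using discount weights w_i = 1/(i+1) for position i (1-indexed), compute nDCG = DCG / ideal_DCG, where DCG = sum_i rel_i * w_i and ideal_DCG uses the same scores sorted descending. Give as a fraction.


Position discount weights w_i = 1/(i+1) for i=1..3:
Weights = [1/2, 1/3, 1/4]
Actual relevance: [2, 0, 1]
DCG = 2/2 + 0/3 + 1/4 = 5/4
Ideal relevance (sorted desc): [2, 1, 0]
Ideal DCG = 2/2 + 1/3 + 0/4 = 4/3
nDCG = DCG / ideal_DCG = 5/4 / 4/3 = 15/16

15/16


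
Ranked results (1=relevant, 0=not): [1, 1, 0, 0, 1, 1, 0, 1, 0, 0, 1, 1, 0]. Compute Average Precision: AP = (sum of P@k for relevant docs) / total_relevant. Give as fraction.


Computing P@k for each relevant position:
Position 1: relevant, P@1 = 1/1 = 1
Position 2: relevant, P@2 = 2/2 = 1
Position 3: not relevant
Position 4: not relevant
Position 5: relevant, P@5 = 3/5 = 3/5
Position 6: relevant, P@6 = 4/6 = 2/3
Position 7: not relevant
Position 8: relevant, P@8 = 5/8 = 5/8
Position 9: not relevant
Position 10: not relevant
Position 11: relevant, P@11 = 6/11 = 6/11
Position 12: relevant, P@12 = 7/12 = 7/12
Position 13: not relevant
Sum of P@k = 1 + 1 + 3/5 + 2/3 + 5/8 + 6/11 + 7/12 = 2209/440
AP = 2209/440 / 7 = 2209/3080

2209/3080


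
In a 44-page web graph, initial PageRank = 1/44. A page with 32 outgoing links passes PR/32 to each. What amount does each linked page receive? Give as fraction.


Initial PR = 1/44 = 1/44
Outlinks = 32
Contribution per link = PR / outlinks
= 1/44 / 32
= 1/1408

1/1408


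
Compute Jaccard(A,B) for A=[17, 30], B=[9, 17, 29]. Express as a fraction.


A intersect B = [17]
|A intersect B| = 1
A union B = [9, 17, 29, 30]
|A union B| = 4
Jaccard = 1/4 = 1/4

1/4


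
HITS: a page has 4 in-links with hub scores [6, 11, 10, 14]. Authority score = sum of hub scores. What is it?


Authority = sum of hub scores of in-linkers
In-link 1: hub score = 6
In-link 2: hub score = 11
In-link 3: hub score = 10
In-link 4: hub score = 14
Authority = 6 + 11 + 10 + 14 = 41

41


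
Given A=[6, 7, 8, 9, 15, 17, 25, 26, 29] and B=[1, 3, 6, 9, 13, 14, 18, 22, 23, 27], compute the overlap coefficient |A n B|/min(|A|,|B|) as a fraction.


A intersect B = [6, 9]
|A intersect B| = 2
min(|A|, |B|) = min(9, 10) = 9
Overlap = 2 / 9 = 2/9

2/9


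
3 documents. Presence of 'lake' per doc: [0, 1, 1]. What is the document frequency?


Checking each document for 'lake':
Doc 1: absent
Doc 2: present
Doc 3: present
df = sum of presences = 0 + 1 + 1 = 2

2


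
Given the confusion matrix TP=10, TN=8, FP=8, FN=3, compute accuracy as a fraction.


Accuracy = (TP + TN) / (TP + TN + FP + FN)
TP + TN = 10 + 8 = 18
Total = 10 + 8 + 8 + 3 = 29
Accuracy = 18 / 29 = 18/29

18/29


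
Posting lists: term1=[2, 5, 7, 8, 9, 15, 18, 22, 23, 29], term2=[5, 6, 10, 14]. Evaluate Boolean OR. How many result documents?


Boolean OR: find union of posting lists
term1 docs: [2, 5, 7, 8, 9, 15, 18, 22, 23, 29]
term2 docs: [5, 6, 10, 14]
Union: [2, 5, 6, 7, 8, 9, 10, 14, 15, 18, 22, 23, 29]
|union| = 13

13


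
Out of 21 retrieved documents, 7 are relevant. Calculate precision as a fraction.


Precision = relevant_retrieved / total_retrieved
= 7 / 21
= 7 / (7 + 14)
= 1/3

1/3


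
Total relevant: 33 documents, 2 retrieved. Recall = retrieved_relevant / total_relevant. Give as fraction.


Recall = retrieved_relevant / total_relevant
= 2 / 33
= 2 / (2 + 31)
= 2/33

2/33


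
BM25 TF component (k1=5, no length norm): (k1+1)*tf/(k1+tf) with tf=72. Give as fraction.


BM25 TF component = (k1+1)*tf / (k1+tf)
k1 = 5, tf = 72
Numerator = (5+1)*72 = 432
Denominator = 5 + 72 = 77
= 432/77 = 432/77

432/77


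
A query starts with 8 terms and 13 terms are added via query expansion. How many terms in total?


Original terms: 8
Expansion terms: 13
Total = 8 + 13 = 21

21


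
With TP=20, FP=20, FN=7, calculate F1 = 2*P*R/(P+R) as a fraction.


F1 = 2 * P * R / (P + R)
P = TP/(TP+FP) = 20/40 = 1/2
R = TP/(TP+FN) = 20/27 = 20/27
2 * P * R = 2 * 1/2 * 20/27 = 20/27
P + R = 1/2 + 20/27 = 67/54
F1 = 20/27 / 67/54 = 40/67

40/67


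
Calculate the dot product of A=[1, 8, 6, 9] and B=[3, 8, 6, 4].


Dot product = sum of element-wise products
A[0]*B[0] = 1*3 = 3
A[1]*B[1] = 8*8 = 64
A[2]*B[2] = 6*6 = 36
A[3]*B[3] = 9*4 = 36
Sum = 3 + 64 + 36 + 36 = 139

139


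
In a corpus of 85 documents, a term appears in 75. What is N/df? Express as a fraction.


IDF ratio = N / df
= 85 / 75
= 17/15

17/15


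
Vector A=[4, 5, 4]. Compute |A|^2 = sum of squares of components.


|A|^2 = sum of squared components
A[0]^2 = 4^2 = 16
A[1]^2 = 5^2 = 25
A[2]^2 = 4^2 = 16
Sum = 16 + 25 + 16 = 57

57


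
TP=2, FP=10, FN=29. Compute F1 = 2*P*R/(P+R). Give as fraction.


F1 = 2 * P * R / (P + R)
P = TP/(TP+FP) = 2/12 = 1/6
R = TP/(TP+FN) = 2/31 = 2/31
2 * P * R = 2 * 1/6 * 2/31 = 2/93
P + R = 1/6 + 2/31 = 43/186
F1 = 2/93 / 43/186 = 4/43

4/43


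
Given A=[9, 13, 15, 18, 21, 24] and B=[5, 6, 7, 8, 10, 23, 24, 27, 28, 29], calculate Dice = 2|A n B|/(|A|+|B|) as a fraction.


A intersect B = [24]
|A intersect B| = 1
|A| = 6, |B| = 10
Dice = 2*1 / (6+10)
= 2 / 16 = 1/8

1/8


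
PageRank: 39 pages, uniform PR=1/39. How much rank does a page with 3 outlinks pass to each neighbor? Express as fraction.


Initial PR = 1/39 = 1/39
Outlinks = 3
Contribution per link = PR / outlinks
= 1/39 / 3
= 1/117

1/117


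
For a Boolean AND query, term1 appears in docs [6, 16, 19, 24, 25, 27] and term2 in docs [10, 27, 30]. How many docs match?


Boolean AND: find intersection of posting lists
term1 docs: [6, 16, 19, 24, 25, 27]
term2 docs: [10, 27, 30]
Intersection: [27]
|intersection| = 1

1


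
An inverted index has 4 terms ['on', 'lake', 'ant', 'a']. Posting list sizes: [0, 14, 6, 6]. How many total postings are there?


Summing posting list sizes:
'on': 0 postings
'lake': 14 postings
'ant': 6 postings
'a': 6 postings
Total = 0 + 14 + 6 + 6 = 26

26


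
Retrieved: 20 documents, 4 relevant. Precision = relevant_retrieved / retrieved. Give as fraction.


Precision = relevant_retrieved / total_retrieved
= 4 / 20
= 4 / (4 + 16)
= 1/5

1/5


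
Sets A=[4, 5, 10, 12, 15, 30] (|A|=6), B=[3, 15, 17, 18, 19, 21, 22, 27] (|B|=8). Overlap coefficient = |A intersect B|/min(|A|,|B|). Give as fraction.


A intersect B = [15]
|A intersect B| = 1
min(|A|, |B|) = min(6, 8) = 6
Overlap = 1 / 6 = 1/6

1/6


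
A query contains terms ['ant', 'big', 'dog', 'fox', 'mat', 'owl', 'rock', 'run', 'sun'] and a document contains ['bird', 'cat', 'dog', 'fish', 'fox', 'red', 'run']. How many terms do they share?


Query terms: ['ant', 'big', 'dog', 'fox', 'mat', 'owl', 'rock', 'run', 'sun']
Document terms: ['bird', 'cat', 'dog', 'fish', 'fox', 'red', 'run']
Common terms: ['dog', 'fox', 'run']
Overlap count = 3

3


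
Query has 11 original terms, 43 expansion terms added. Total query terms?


Original terms: 11
Expansion terms: 43
Total = 11 + 43 = 54

54


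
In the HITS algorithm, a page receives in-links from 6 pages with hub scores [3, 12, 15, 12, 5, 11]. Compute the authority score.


Authority = sum of hub scores of in-linkers
In-link 1: hub score = 3
In-link 2: hub score = 12
In-link 3: hub score = 15
In-link 4: hub score = 12
In-link 5: hub score = 5
In-link 6: hub score = 11
Authority = 3 + 12 + 15 + 12 + 5 + 11 = 58

58


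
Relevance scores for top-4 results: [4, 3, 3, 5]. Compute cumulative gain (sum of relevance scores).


Cumulative Gain = sum of relevance scores
Position 1: rel=4, running sum=4
Position 2: rel=3, running sum=7
Position 3: rel=3, running sum=10
Position 4: rel=5, running sum=15
CG = 15

15


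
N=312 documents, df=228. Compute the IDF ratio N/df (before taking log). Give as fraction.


IDF ratio = N / df
= 312 / 228
= 26/19

26/19


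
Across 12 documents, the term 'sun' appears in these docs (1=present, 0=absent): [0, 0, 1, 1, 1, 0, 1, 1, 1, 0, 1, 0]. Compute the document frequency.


Checking each document for 'sun':
Doc 1: absent
Doc 2: absent
Doc 3: present
Doc 4: present
Doc 5: present
Doc 6: absent
Doc 7: present
Doc 8: present
Doc 9: present
Doc 10: absent
Doc 11: present
Doc 12: absent
df = sum of presences = 0 + 0 + 1 + 1 + 1 + 0 + 1 + 1 + 1 + 0 + 1 + 0 = 7

7


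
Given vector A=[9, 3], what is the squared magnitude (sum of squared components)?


|A|^2 = sum of squared components
A[0]^2 = 9^2 = 81
A[1]^2 = 3^2 = 9
Sum = 81 + 9 = 90

90


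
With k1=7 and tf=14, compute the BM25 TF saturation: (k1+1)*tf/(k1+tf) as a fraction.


BM25 TF component = (k1+1)*tf / (k1+tf)
k1 = 7, tf = 14
Numerator = (7+1)*14 = 112
Denominator = 7 + 14 = 21
= 112/21 = 16/3

16/3


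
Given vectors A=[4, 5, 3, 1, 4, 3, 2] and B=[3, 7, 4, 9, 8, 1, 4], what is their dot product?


Dot product = sum of element-wise products
A[0]*B[0] = 4*3 = 12
A[1]*B[1] = 5*7 = 35
A[2]*B[2] = 3*4 = 12
A[3]*B[3] = 1*9 = 9
A[4]*B[4] = 4*8 = 32
A[5]*B[5] = 3*1 = 3
A[6]*B[6] = 2*4 = 8
Sum = 12 + 35 + 12 + 9 + 32 + 3 + 8 = 111

111


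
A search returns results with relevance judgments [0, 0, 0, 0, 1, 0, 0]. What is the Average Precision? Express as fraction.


Computing P@k for each relevant position:
Position 1: not relevant
Position 2: not relevant
Position 3: not relevant
Position 4: not relevant
Position 5: relevant, P@5 = 1/5 = 1/5
Position 6: not relevant
Position 7: not relevant
Sum of P@k = 1/5 = 1/5
AP = 1/5 / 1 = 1/5

1/5


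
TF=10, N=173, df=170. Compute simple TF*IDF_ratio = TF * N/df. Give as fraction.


TF * (N/df)
= 10 * (173/170)
= 10 * 173/170
= 173/17

173/17


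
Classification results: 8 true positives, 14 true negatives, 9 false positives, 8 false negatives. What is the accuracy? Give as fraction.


Accuracy = (TP + TN) / (TP + TN + FP + FN)
TP + TN = 8 + 14 = 22
Total = 8 + 14 + 9 + 8 = 39
Accuracy = 22 / 39 = 22/39

22/39


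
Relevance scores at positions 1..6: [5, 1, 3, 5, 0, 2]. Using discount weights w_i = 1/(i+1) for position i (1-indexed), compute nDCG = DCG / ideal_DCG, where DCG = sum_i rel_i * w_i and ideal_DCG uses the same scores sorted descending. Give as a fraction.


Position discount weights w_i = 1/(i+1) for i=1..6:
Weights = [1/2, 1/3, 1/4, 1/5, 1/6, 1/7]
Actual relevance: [5, 1, 3, 5, 0, 2]
DCG = 5/2 + 1/3 + 3/4 + 5/5 + 0/6 + 2/7 = 409/84
Ideal relevance (sorted desc): [5, 5, 3, 2, 1, 0]
Ideal DCG = 5/2 + 5/3 + 3/4 + 2/5 + 1/6 + 0/7 = 329/60
nDCG = DCG / ideal_DCG = 409/84 / 329/60 = 2045/2303

2045/2303


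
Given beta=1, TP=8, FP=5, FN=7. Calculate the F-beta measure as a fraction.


P = TP/(TP+FP) = 8/13 = 8/13
R = TP/(TP+FN) = 8/15 = 8/15
beta^2 = 1^2 = 1
(1 + beta^2) = 2
Numerator = (1+beta^2)*P*R = 128/195
Denominator = beta^2*P + R = 8/13 + 8/15 = 224/195
F_beta = 4/7

4/7


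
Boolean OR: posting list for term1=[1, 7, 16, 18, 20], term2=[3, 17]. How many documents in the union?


Boolean OR: find union of posting lists
term1 docs: [1, 7, 16, 18, 20]
term2 docs: [3, 17]
Union: [1, 3, 7, 16, 17, 18, 20]
|union| = 7

7


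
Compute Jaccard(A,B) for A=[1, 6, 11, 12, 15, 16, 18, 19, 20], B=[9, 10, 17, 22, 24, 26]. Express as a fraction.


A intersect B = []
|A intersect B| = 0
A union B = [1, 6, 9, 10, 11, 12, 15, 16, 17, 18, 19, 20, 22, 24, 26]
|A union B| = 15
Jaccard = 0/15 = 0

0


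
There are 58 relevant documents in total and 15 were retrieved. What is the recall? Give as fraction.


Recall = retrieved_relevant / total_relevant
= 15 / 58
= 15 / (15 + 43)
= 15/58

15/58


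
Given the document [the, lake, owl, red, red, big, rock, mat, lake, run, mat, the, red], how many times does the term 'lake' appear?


Document has 13 words
Scanning for 'lake':
Found at positions: [1, 8]
Count = 2

2


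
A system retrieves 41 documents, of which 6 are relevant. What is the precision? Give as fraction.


Precision = relevant_retrieved / total_retrieved
= 6 / 41
= 6 / (6 + 35)
= 6/41

6/41


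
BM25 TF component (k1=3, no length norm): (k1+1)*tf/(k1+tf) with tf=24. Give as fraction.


BM25 TF component = (k1+1)*tf / (k1+tf)
k1 = 3, tf = 24
Numerator = (3+1)*24 = 96
Denominator = 3 + 24 = 27
= 96/27 = 32/9

32/9


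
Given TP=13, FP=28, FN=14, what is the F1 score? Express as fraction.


F1 = 2 * P * R / (P + R)
P = TP/(TP+FP) = 13/41 = 13/41
R = TP/(TP+FN) = 13/27 = 13/27
2 * P * R = 2 * 13/41 * 13/27 = 338/1107
P + R = 13/41 + 13/27 = 884/1107
F1 = 338/1107 / 884/1107 = 13/34

13/34


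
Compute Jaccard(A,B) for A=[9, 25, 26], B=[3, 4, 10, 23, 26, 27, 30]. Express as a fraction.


A intersect B = [26]
|A intersect B| = 1
A union B = [3, 4, 9, 10, 23, 25, 26, 27, 30]
|A union B| = 9
Jaccard = 1/9 = 1/9

1/9


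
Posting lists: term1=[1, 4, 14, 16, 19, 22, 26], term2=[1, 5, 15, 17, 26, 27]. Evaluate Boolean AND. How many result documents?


Boolean AND: find intersection of posting lists
term1 docs: [1, 4, 14, 16, 19, 22, 26]
term2 docs: [1, 5, 15, 17, 26, 27]
Intersection: [1, 26]
|intersection| = 2

2


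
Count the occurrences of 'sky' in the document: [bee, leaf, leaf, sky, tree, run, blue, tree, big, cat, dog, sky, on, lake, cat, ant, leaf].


Document has 17 words
Scanning for 'sky':
Found at positions: [3, 11]
Count = 2

2


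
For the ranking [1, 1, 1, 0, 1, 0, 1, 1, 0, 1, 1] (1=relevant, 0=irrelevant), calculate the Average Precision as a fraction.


Computing P@k for each relevant position:
Position 1: relevant, P@1 = 1/1 = 1
Position 2: relevant, P@2 = 2/2 = 1
Position 3: relevant, P@3 = 3/3 = 1
Position 4: not relevant
Position 5: relevant, P@5 = 4/5 = 4/5
Position 6: not relevant
Position 7: relevant, P@7 = 5/7 = 5/7
Position 8: relevant, P@8 = 6/8 = 3/4
Position 9: not relevant
Position 10: relevant, P@10 = 7/10 = 7/10
Position 11: relevant, P@11 = 8/11 = 8/11
Sum of P@k = 1 + 1 + 1 + 4/5 + 5/7 + 3/4 + 7/10 + 8/11 = 2061/308
AP = 2061/308 / 8 = 2061/2464

2061/2464


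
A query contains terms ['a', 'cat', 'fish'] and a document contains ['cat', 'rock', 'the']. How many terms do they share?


Query terms: ['a', 'cat', 'fish']
Document terms: ['cat', 'rock', 'the']
Common terms: ['cat']
Overlap count = 1

1


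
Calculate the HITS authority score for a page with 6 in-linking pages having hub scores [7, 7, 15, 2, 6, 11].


Authority = sum of hub scores of in-linkers
In-link 1: hub score = 7
In-link 2: hub score = 7
In-link 3: hub score = 15
In-link 4: hub score = 2
In-link 5: hub score = 6
In-link 6: hub score = 11
Authority = 7 + 7 + 15 + 2 + 6 + 11 = 48

48


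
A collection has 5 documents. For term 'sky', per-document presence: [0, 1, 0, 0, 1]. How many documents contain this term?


Checking each document for 'sky':
Doc 1: absent
Doc 2: present
Doc 3: absent
Doc 4: absent
Doc 5: present
df = sum of presences = 0 + 1 + 0 + 0 + 1 = 2

2


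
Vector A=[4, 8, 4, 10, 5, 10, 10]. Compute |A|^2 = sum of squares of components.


|A|^2 = sum of squared components
A[0]^2 = 4^2 = 16
A[1]^2 = 8^2 = 64
A[2]^2 = 4^2 = 16
A[3]^2 = 10^2 = 100
A[4]^2 = 5^2 = 25
A[5]^2 = 10^2 = 100
A[6]^2 = 10^2 = 100
Sum = 16 + 64 + 16 + 100 + 25 + 100 + 100 = 421

421


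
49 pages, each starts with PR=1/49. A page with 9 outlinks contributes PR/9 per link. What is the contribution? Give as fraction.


Initial PR = 1/49 = 1/49
Outlinks = 9
Contribution per link = PR / outlinks
= 1/49 / 9
= 1/441

1/441


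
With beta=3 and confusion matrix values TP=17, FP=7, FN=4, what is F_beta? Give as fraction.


P = TP/(TP+FP) = 17/24 = 17/24
R = TP/(TP+FN) = 17/21 = 17/21
beta^2 = 3^2 = 9
(1 + beta^2) = 10
Numerator = (1+beta^2)*P*R = 1445/252
Denominator = beta^2*P + R = 51/8 + 17/21 = 1207/168
F_beta = 170/213

170/213


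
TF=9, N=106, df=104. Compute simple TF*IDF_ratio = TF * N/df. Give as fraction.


TF * (N/df)
= 9 * (106/104)
= 9 * 53/52
= 477/52

477/52


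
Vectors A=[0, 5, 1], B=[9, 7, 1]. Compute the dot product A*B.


Dot product = sum of element-wise products
A[0]*B[0] = 0*9 = 0
A[1]*B[1] = 5*7 = 35
A[2]*B[2] = 1*1 = 1
Sum = 0 + 35 + 1 = 36

36


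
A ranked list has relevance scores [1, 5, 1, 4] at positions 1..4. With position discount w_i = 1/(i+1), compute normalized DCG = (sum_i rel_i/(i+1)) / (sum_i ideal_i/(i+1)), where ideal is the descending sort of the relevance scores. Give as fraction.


Position discount weights w_i = 1/(i+1) for i=1..4:
Weights = [1/2, 1/3, 1/4, 1/5]
Actual relevance: [1, 5, 1, 4]
DCG = 1/2 + 5/3 + 1/4 + 4/5 = 193/60
Ideal relevance (sorted desc): [5, 4, 1, 1]
Ideal DCG = 5/2 + 4/3 + 1/4 + 1/5 = 257/60
nDCG = DCG / ideal_DCG = 193/60 / 257/60 = 193/257

193/257


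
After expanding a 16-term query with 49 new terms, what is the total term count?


Original terms: 16
Expansion terms: 49
Total = 16 + 49 = 65

65


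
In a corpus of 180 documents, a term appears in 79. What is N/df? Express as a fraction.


IDF ratio = N / df
= 180 / 79
= 180/79

180/79


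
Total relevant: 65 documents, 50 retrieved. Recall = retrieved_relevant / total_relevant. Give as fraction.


Recall = retrieved_relevant / total_relevant
= 50 / 65
= 50 / (50 + 15)
= 10/13

10/13


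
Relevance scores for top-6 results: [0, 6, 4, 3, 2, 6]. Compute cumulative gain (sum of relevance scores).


Cumulative Gain = sum of relevance scores
Position 1: rel=0, running sum=0
Position 2: rel=6, running sum=6
Position 3: rel=4, running sum=10
Position 4: rel=3, running sum=13
Position 5: rel=2, running sum=15
Position 6: rel=6, running sum=21
CG = 21

21


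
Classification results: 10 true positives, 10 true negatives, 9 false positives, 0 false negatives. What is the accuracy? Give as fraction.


Accuracy = (TP + TN) / (TP + TN + FP + FN)
TP + TN = 10 + 10 = 20
Total = 10 + 10 + 9 + 0 = 29
Accuracy = 20 / 29 = 20/29

20/29


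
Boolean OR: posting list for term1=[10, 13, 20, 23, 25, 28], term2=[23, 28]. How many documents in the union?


Boolean OR: find union of posting lists
term1 docs: [10, 13, 20, 23, 25, 28]
term2 docs: [23, 28]
Union: [10, 13, 20, 23, 25, 28]
|union| = 6

6


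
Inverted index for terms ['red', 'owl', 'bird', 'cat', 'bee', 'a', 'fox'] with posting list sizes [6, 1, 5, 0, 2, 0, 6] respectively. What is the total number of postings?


Summing posting list sizes:
'red': 6 postings
'owl': 1 postings
'bird': 5 postings
'cat': 0 postings
'bee': 2 postings
'a': 0 postings
'fox': 6 postings
Total = 6 + 1 + 5 + 0 + 2 + 0 + 6 = 20

20


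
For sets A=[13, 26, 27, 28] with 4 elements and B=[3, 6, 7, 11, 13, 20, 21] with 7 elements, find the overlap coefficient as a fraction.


A intersect B = [13]
|A intersect B| = 1
min(|A|, |B|) = min(4, 7) = 4
Overlap = 1 / 4 = 1/4

1/4


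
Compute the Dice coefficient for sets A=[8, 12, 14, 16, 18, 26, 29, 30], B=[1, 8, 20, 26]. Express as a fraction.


A intersect B = [8, 26]
|A intersect B| = 2
|A| = 8, |B| = 4
Dice = 2*2 / (8+4)
= 4 / 12 = 1/3

1/3


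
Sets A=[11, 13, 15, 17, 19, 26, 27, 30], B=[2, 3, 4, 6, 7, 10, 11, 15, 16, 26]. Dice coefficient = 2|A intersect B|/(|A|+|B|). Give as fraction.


A intersect B = [11, 15, 26]
|A intersect B| = 3
|A| = 8, |B| = 10
Dice = 2*3 / (8+10)
= 6 / 18 = 1/3

1/3


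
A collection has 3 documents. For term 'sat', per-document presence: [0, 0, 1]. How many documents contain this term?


Checking each document for 'sat':
Doc 1: absent
Doc 2: absent
Doc 3: present
df = sum of presences = 0 + 0 + 1 = 1

1


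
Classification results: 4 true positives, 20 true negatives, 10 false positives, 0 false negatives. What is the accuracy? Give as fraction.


Accuracy = (TP + TN) / (TP + TN + FP + FN)
TP + TN = 4 + 20 = 24
Total = 4 + 20 + 10 + 0 = 34
Accuracy = 24 / 34 = 12/17

12/17


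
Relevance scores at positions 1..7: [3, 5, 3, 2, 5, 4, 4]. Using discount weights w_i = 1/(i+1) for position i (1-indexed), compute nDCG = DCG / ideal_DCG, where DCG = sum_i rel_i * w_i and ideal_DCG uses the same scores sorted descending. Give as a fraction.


Position discount weights w_i = 1/(i+1) for i=1..7:
Weights = [1/2, 1/3, 1/4, 1/5, 1/6, 1/7, 1/8]
Actual relevance: [3, 5, 3, 2, 5, 4, 4]
DCG = 3/2 + 5/3 + 3/4 + 2/5 + 5/6 + 4/7 + 4/8 = 871/140
Ideal relevance (sorted desc): [5, 5, 4, 4, 3, 3, 2]
Ideal DCG = 5/2 + 5/3 + 4/4 + 4/5 + 3/6 + 3/7 + 2/8 = 3001/420
nDCG = DCG / ideal_DCG = 871/140 / 3001/420 = 2613/3001

2613/3001


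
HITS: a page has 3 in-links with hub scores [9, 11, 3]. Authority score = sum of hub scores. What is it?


Authority = sum of hub scores of in-linkers
In-link 1: hub score = 9
In-link 2: hub score = 11
In-link 3: hub score = 3
Authority = 9 + 11 + 3 = 23

23


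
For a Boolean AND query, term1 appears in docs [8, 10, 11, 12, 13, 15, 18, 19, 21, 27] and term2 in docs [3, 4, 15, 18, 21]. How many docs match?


Boolean AND: find intersection of posting lists
term1 docs: [8, 10, 11, 12, 13, 15, 18, 19, 21, 27]
term2 docs: [3, 4, 15, 18, 21]
Intersection: [15, 18, 21]
|intersection| = 3

3


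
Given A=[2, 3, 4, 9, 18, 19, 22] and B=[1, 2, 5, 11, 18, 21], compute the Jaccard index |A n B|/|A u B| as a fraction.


A intersect B = [2, 18]
|A intersect B| = 2
A union B = [1, 2, 3, 4, 5, 9, 11, 18, 19, 21, 22]
|A union B| = 11
Jaccard = 2/11 = 2/11

2/11


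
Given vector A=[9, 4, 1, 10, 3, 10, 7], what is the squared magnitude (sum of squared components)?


|A|^2 = sum of squared components
A[0]^2 = 9^2 = 81
A[1]^2 = 4^2 = 16
A[2]^2 = 1^2 = 1
A[3]^2 = 10^2 = 100
A[4]^2 = 3^2 = 9
A[5]^2 = 10^2 = 100
A[6]^2 = 7^2 = 49
Sum = 81 + 16 + 1 + 100 + 9 + 100 + 49 = 356

356


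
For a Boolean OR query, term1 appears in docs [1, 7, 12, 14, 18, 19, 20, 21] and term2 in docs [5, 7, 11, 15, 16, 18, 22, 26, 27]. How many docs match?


Boolean OR: find union of posting lists
term1 docs: [1, 7, 12, 14, 18, 19, 20, 21]
term2 docs: [5, 7, 11, 15, 16, 18, 22, 26, 27]
Union: [1, 5, 7, 11, 12, 14, 15, 16, 18, 19, 20, 21, 22, 26, 27]
|union| = 15

15


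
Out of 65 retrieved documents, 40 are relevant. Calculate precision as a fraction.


Precision = relevant_retrieved / total_retrieved
= 40 / 65
= 40 / (40 + 25)
= 8/13

8/13


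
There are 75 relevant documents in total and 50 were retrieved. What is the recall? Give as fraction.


Recall = retrieved_relevant / total_relevant
= 50 / 75
= 50 / (50 + 25)
= 2/3

2/3


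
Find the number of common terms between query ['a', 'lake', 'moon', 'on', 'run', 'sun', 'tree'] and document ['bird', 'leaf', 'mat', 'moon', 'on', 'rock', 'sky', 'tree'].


Query terms: ['a', 'lake', 'moon', 'on', 'run', 'sun', 'tree']
Document terms: ['bird', 'leaf', 'mat', 'moon', 'on', 'rock', 'sky', 'tree']
Common terms: ['moon', 'on', 'tree']
Overlap count = 3

3


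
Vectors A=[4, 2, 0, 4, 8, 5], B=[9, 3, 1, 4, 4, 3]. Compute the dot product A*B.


Dot product = sum of element-wise products
A[0]*B[0] = 4*9 = 36
A[1]*B[1] = 2*3 = 6
A[2]*B[2] = 0*1 = 0
A[3]*B[3] = 4*4 = 16
A[4]*B[4] = 8*4 = 32
A[5]*B[5] = 5*3 = 15
Sum = 36 + 6 + 0 + 16 + 32 + 15 = 105

105


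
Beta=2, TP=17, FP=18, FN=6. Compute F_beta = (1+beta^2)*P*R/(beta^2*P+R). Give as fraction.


P = TP/(TP+FP) = 17/35 = 17/35
R = TP/(TP+FN) = 17/23 = 17/23
beta^2 = 2^2 = 4
(1 + beta^2) = 5
Numerator = (1+beta^2)*P*R = 289/161
Denominator = beta^2*P + R = 68/35 + 17/23 = 2159/805
F_beta = 85/127

85/127


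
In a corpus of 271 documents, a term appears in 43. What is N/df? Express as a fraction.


IDF ratio = N / df
= 271 / 43
= 271/43

271/43


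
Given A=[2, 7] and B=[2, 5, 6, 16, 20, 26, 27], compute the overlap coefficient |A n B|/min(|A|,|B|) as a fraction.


A intersect B = [2]
|A intersect B| = 1
min(|A|, |B|) = min(2, 7) = 2
Overlap = 1 / 2 = 1/2

1/2


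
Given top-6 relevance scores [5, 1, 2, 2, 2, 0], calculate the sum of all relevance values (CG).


Cumulative Gain = sum of relevance scores
Position 1: rel=5, running sum=5
Position 2: rel=1, running sum=6
Position 3: rel=2, running sum=8
Position 4: rel=2, running sum=10
Position 5: rel=2, running sum=12
Position 6: rel=0, running sum=12
CG = 12

12


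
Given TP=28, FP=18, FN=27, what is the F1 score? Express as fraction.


F1 = 2 * P * R / (P + R)
P = TP/(TP+FP) = 28/46 = 14/23
R = TP/(TP+FN) = 28/55 = 28/55
2 * P * R = 2 * 14/23 * 28/55 = 784/1265
P + R = 14/23 + 28/55 = 1414/1265
F1 = 784/1265 / 1414/1265 = 56/101

56/101


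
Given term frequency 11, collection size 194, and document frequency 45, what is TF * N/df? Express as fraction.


TF * (N/df)
= 11 * (194/45)
= 11 * 194/45
= 2134/45

2134/45


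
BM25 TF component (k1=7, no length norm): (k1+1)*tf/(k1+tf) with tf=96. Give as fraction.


BM25 TF component = (k1+1)*tf / (k1+tf)
k1 = 7, tf = 96
Numerator = (7+1)*96 = 768
Denominator = 7 + 96 = 103
= 768/103 = 768/103

768/103


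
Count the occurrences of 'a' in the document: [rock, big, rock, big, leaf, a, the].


Document has 7 words
Scanning for 'a':
Found at positions: [5]
Count = 1

1


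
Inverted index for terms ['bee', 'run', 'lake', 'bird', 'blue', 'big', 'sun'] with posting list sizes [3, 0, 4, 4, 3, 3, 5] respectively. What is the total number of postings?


Summing posting list sizes:
'bee': 3 postings
'run': 0 postings
'lake': 4 postings
'bird': 4 postings
'blue': 3 postings
'big': 3 postings
'sun': 5 postings
Total = 3 + 0 + 4 + 4 + 3 + 3 + 5 = 22

22


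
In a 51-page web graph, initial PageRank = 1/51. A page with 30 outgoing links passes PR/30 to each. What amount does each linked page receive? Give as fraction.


Initial PR = 1/51 = 1/51
Outlinks = 30
Contribution per link = PR / outlinks
= 1/51 / 30
= 1/1530

1/1530


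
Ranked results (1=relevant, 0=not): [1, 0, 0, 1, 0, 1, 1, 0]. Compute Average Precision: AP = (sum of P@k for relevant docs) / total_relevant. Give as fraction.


Computing P@k for each relevant position:
Position 1: relevant, P@1 = 1/1 = 1
Position 2: not relevant
Position 3: not relevant
Position 4: relevant, P@4 = 2/4 = 1/2
Position 5: not relevant
Position 6: relevant, P@6 = 3/6 = 1/2
Position 7: relevant, P@7 = 4/7 = 4/7
Position 8: not relevant
Sum of P@k = 1 + 1/2 + 1/2 + 4/7 = 18/7
AP = 18/7 / 4 = 9/14

9/14


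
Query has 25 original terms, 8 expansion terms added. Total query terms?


Original terms: 25
Expansion terms: 8
Total = 25 + 8 = 33

33


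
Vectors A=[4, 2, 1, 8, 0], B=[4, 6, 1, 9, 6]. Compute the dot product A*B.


Dot product = sum of element-wise products
A[0]*B[0] = 4*4 = 16
A[1]*B[1] = 2*6 = 12
A[2]*B[2] = 1*1 = 1
A[3]*B[3] = 8*9 = 72
A[4]*B[4] = 0*6 = 0
Sum = 16 + 12 + 1 + 72 + 0 = 101

101


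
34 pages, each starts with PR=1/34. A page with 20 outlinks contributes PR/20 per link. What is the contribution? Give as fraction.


Initial PR = 1/34 = 1/34
Outlinks = 20
Contribution per link = PR / outlinks
= 1/34 / 20
= 1/680

1/680


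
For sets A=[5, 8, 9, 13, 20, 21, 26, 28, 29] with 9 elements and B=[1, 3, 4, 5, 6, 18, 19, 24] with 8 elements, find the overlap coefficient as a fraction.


A intersect B = [5]
|A intersect B| = 1
min(|A|, |B|) = min(9, 8) = 8
Overlap = 1 / 8 = 1/8

1/8


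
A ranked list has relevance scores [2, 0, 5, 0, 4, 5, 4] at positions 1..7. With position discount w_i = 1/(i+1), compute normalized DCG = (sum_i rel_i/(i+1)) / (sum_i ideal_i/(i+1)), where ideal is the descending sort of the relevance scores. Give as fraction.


Position discount weights w_i = 1/(i+1) for i=1..7:
Weights = [1/2, 1/3, 1/4, 1/5, 1/6, 1/7, 1/8]
Actual relevance: [2, 0, 5, 0, 4, 5, 4]
DCG = 2/2 + 0/3 + 5/4 + 0/5 + 4/6 + 5/7 + 4/8 = 347/84
Ideal relevance (sorted desc): [5, 5, 4, 4, 2, 0, 0]
Ideal DCG = 5/2 + 5/3 + 4/4 + 4/5 + 2/6 + 0/7 + 0/8 = 63/10
nDCG = DCG / ideal_DCG = 347/84 / 63/10 = 1735/2646

1735/2646


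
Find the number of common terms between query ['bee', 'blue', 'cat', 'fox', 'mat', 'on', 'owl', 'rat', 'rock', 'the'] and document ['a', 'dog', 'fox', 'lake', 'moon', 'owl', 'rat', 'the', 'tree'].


Query terms: ['bee', 'blue', 'cat', 'fox', 'mat', 'on', 'owl', 'rat', 'rock', 'the']
Document terms: ['a', 'dog', 'fox', 'lake', 'moon', 'owl', 'rat', 'the', 'tree']
Common terms: ['fox', 'owl', 'rat', 'the']
Overlap count = 4

4


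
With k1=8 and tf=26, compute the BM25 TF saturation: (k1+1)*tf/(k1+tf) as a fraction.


BM25 TF component = (k1+1)*tf / (k1+tf)
k1 = 8, tf = 26
Numerator = (8+1)*26 = 234
Denominator = 8 + 26 = 34
= 234/34 = 117/17

117/17


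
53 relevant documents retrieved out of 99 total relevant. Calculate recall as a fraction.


Recall = retrieved_relevant / total_relevant
= 53 / 99
= 53 / (53 + 46)
= 53/99

53/99
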